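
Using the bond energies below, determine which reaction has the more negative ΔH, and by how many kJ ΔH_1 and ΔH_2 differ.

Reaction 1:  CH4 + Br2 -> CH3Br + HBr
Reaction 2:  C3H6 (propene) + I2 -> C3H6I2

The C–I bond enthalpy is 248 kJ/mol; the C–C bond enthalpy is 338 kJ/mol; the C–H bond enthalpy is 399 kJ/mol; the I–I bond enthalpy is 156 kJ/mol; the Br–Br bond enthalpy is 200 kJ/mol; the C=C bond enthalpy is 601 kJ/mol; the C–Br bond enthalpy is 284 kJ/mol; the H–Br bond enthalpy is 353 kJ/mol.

Reaction 1:
  Bonds broken (reactants):
    Br–Br: 1 × 200 = 200
    C–H: 4 × 399 = 1596
    Σ(broken) = 1796 kJ
  Bonds formed (products):
    C–Br: 1 × 284 = 284
    C–H: 3 × 399 = 1197
    H–Br: 1 × 353 = 353
    Σ(formed) = 1834 kJ
  ΔH_1 = 1796 − 1834 = −38 kJ
Reaction 2:
  Bonds broken (reactants):
    C–C: 1 × 338 = 338
    C–H: 6 × 399 = 2394
    C=C: 1 × 601 = 601
    I–I: 1 × 156 = 156
    Σ(broken) = 3489 kJ
  Bonds formed (products):
    C–C: 2 × 338 = 676
    C–H: 6 × 399 = 2394
    C–I: 2 × 248 = 496
    Σ(formed) = 3566 kJ
  ΔH_2 = 3489 − 3566 = −77 kJ
ΔH_1 − ΔH_2 = +39 kJ, so reaction 2 has the more negative ΔH; |ΔH_1 − ΔH_2| = 39 kJ.

Reaction 2, by 39 kJ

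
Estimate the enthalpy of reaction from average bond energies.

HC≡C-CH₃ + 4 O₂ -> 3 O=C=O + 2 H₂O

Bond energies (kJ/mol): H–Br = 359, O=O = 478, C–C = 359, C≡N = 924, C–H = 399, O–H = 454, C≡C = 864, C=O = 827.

Bonds broken (reactants):
  C≡C: 1 × 864 = 864
  C–C: 1 × 359 = 359
  C–H: 4 × 399 = 1596
  O=O: 4 × 478 = 1912
  Σ(broken) = 4731 kJ
Bonds formed (products):
  C=O: 6 × 827 = 4962
  O–H: 4 × 454 = 1816
  Σ(formed) = 6778 kJ
ΔH = Σ(broken) − Σ(formed) = 4731 − 6778 = −2047 kJ

ΔH ≈ −2047 kJ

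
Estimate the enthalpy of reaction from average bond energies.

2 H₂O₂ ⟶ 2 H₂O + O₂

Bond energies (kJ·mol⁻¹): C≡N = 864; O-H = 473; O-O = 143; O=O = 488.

ΔH ≈ −202 kJ

Bonds broken (reactants):
  O-H: 4 × 473 = 1892
  O-O: 2 × 143 = 286
  Σ(broken) = 2178 kJ
Bonds formed (products):
  O-H: 4 × 473 = 1892
  O=O: 1 × 488 = 488
  Σ(formed) = 2380 kJ
ΔH = Σ(broken) − Σ(formed) = 2178 − 2380 = −202 kJ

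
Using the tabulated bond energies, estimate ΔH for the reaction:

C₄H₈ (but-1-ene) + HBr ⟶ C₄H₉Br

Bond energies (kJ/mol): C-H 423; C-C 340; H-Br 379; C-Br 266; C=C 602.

Bonds broken (reactants):
  C-C: 2 × 340 = 680
  C-H: 8 × 423 = 3384
  C=C: 1 × 602 = 602
  H-Br: 1 × 379 = 379
  Σ(broken) = 5045 kJ
Bonds formed (products):
  C-Br: 1 × 266 = 266
  C-C: 3 × 340 = 1020
  C-H: 9 × 423 = 3807
  Σ(formed) = 5093 kJ
ΔH = Σ(broken) − Σ(formed) = 5045 − 5093 = −48 kJ

ΔH ≈ −48 kJ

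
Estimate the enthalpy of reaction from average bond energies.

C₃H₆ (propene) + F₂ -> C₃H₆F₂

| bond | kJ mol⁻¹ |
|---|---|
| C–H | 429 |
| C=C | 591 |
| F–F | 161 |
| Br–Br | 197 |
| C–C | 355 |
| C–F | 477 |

Bonds broken (reactants):
  C–C: 1 × 355 = 355
  C–H: 6 × 429 = 2574
  C=C: 1 × 591 = 591
  F–F: 1 × 161 = 161
  Σ(broken) = 3681 kJ
Bonds formed (products):
  C–C: 2 × 355 = 710
  C–F: 2 × 477 = 954
  C–H: 6 × 429 = 2574
  Σ(formed) = 4238 kJ
ΔH = Σ(broken) − Σ(formed) = 3681 − 4238 = −557 kJ

ΔH ≈ −557 kJ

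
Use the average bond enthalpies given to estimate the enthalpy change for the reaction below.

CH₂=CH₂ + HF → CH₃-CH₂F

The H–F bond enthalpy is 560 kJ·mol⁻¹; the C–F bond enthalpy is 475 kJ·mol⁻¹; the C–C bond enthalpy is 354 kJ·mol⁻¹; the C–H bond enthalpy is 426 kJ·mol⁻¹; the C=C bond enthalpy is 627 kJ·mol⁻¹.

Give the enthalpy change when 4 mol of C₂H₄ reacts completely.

Bonds broken (reactants):
  C–H: 4 × 426 = 1704
  C=C: 1 × 627 = 627
  H–F: 1 × 560 = 560
  Σ(broken) = 2891 kJ
Bonds formed (products):
  C–C: 1 × 354 = 354
  C–F: 1 × 475 = 475
  C–H: 5 × 426 = 2130
  Σ(formed) = 2959 kJ
ΔH = Σ(broken) − Σ(formed) = 2891 − 2959 = −68 kJ
For 4× the reaction as written: 4 × (−68) = −272 kJ

ΔH = −272 kJ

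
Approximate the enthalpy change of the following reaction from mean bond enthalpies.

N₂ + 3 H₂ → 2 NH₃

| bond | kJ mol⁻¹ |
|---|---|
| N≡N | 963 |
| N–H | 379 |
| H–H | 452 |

ΔH ≈ +45 kJ

Bonds broken (reactants):
  H–H: 3 × 452 = 1356
  N≡N: 1 × 963 = 963
  Σ(broken) = 2319 kJ
Bonds formed (products):
  N–H: 6 × 379 = 2274
  Σ(formed) = 2274 kJ
ΔH = Σ(broken) − Σ(formed) = 2319 − 2274 = +45 kJ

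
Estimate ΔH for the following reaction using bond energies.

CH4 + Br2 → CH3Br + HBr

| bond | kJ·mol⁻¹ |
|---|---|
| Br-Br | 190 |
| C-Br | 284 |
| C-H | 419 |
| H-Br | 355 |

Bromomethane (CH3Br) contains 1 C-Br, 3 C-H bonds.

Bonds broken (reactants):
  Br-Br: 1 × 190 = 190
  C-H: 4 × 419 = 1676
  Σ(broken) = 1866 kJ
Bonds formed (products):
  C-Br: 1 × 284 = 284
  C-H: 3 × 419 = 1257
  H-Br: 1 × 355 = 355
  Σ(formed) = 1896 kJ
ΔH = Σ(broken) − Σ(formed) = 1866 − 1896 = −30 kJ

ΔH ≈ −30 kJ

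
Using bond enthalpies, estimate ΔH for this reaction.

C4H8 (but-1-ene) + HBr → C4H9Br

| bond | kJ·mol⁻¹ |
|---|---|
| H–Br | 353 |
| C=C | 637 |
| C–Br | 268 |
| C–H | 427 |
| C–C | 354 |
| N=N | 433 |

Bonds broken (reactants):
  C–C: 2 × 354 = 708
  C–H: 8 × 427 = 3416
  C=C: 1 × 637 = 637
  H–Br: 1 × 353 = 353
  Σ(broken) = 5114 kJ
Bonds formed (products):
  C–Br: 1 × 268 = 268
  C–C: 3 × 354 = 1062
  C–H: 9 × 427 = 3843
  Σ(formed) = 5173 kJ
ΔH = Σ(broken) − Σ(formed) = 5114 − 5173 = −59 kJ

ΔH ≈ −59 kJ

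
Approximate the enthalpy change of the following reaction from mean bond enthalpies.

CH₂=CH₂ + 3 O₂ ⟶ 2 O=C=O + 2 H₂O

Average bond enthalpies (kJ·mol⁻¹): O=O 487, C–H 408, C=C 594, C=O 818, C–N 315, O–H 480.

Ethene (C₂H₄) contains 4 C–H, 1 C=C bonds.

Bonds broken (reactants):
  C–H: 4 × 408 = 1632
  C=C: 1 × 594 = 594
  O=O: 3 × 487 = 1461
  Σ(broken) = 3687 kJ
Bonds formed (products):
  C=O: 4 × 818 = 3272
  O–H: 4 × 480 = 1920
  Σ(formed) = 5192 kJ
ΔH = Σ(broken) − Σ(formed) = 3687 − 5192 = −1505 kJ

ΔH ≈ −1505 kJ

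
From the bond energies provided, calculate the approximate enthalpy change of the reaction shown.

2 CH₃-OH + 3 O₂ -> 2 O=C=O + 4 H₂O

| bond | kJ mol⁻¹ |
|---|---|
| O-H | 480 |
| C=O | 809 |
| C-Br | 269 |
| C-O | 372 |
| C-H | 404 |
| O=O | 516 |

ΔH ≈ −1400 kJ

Bonds broken (reactants):
  C-H: 6 × 404 = 2424
  C-O: 2 × 372 = 744
  O-H: 2 × 480 = 960
  O=O: 3 × 516 = 1548
  Σ(broken) = 5676 kJ
Bonds formed (products):
  C=O: 4 × 809 = 3236
  O-H: 8 × 480 = 3840
  Σ(formed) = 7076 kJ
ΔH = Σ(broken) − Σ(formed) = 5676 − 7076 = −1400 kJ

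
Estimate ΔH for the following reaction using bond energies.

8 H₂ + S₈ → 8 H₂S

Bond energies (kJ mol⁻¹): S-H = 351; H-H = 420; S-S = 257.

ΔH ≈ −200 kJ

Bonds broken (reactants):
  H-H: 8 × 420 = 3360
  S-S: 8 × 257 = 2056
  Σ(broken) = 5416 kJ
Bonds formed (products):
  S-H: 16 × 351 = 5616
  Σ(formed) = 5616 kJ
ΔH = Σ(broken) − Σ(formed) = 5416 − 5616 = −200 kJ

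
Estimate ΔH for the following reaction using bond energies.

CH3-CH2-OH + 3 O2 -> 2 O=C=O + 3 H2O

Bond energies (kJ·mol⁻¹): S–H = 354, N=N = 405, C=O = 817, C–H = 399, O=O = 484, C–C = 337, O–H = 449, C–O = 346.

ΔH ≈ −1383 kJ

Bonds broken (reactants):
  C–C: 1 × 337 = 337
  C–H: 5 × 399 = 1995
  C–O: 1 × 346 = 346
  O–H: 1 × 449 = 449
  O=O: 3 × 484 = 1452
  Σ(broken) = 4579 kJ
Bonds formed (products):
  C=O: 4 × 817 = 3268
  O–H: 6 × 449 = 2694
  Σ(formed) = 5962 kJ
ΔH = Σ(broken) − Σ(formed) = 4579 − 5962 = −1383 kJ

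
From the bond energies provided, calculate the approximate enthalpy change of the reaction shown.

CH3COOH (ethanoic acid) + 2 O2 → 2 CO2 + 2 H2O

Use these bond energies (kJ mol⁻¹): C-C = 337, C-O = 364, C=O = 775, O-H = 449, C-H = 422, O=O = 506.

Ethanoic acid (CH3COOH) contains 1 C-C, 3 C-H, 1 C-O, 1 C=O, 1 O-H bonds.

ΔH ≈ −693 kJ

Bonds broken (reactants):
  C-C: 1 × 337 = 337
  C-H: 3 × 422 = 1266
  C-O: 1 × 364 = 364
  C=O: 1 × 775 = 775
  O-H: 1 × 449 = 449
  O=O: 2 × 506 = 1012
  Σ(broken) = 4203 kJ
Bonds formed (products):
  C=O: 4 × 775 = 3100
  O-H: 4 × 449 = 1796
  Σ(formed) = 4896 kJ
ΔH = Σ(broken) − Σ(formed) = 4203 − 4896 = −693 kJ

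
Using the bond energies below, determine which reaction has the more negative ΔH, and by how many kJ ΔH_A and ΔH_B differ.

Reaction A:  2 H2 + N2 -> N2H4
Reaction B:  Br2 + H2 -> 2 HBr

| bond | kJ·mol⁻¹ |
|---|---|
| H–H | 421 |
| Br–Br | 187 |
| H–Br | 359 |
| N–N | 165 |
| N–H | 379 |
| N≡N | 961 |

Reaction A:
  Bonds broken (reactants):
    H–H: 2 × 421 = 842
    N≡N: 1 × 961 = 961
    Σ(broken) = 1803 kJ
  Bonds formed (products):
    N–H: 4 × 379 = 1516
    N–N: 1 × 165 = 165
    Σ(formed) = 1681 kJ
  ΔH_A = 1803 − 1681 = +122 kJ
Reaction B:
  Bonds broken (reactants):
    Br–Br: 1 × 187 = 187
    H–H: 1 × 421 = 421
    Σ(broken) = 608 kJ
  Bonds formed (products):
    H–Br: 2 × 359 = 718
    Σ(formed) = 718 kJ
  ΔH_B = 608 − 718 = −110 kJ
ΔH_A − ΔH_B = +232 kJ, so reaction B has the more negative ΔH; |ΔH_A − ΔH_B| = 232 kJ.

Reaction B, by 232 kJ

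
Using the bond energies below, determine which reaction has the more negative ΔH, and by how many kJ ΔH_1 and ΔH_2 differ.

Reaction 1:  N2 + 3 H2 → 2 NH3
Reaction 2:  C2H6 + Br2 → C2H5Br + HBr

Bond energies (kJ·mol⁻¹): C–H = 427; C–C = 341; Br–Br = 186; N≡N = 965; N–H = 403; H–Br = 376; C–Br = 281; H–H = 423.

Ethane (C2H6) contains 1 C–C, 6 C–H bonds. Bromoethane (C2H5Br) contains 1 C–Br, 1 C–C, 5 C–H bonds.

Reaction 1, by 140 kJ

Reaction 1:
  Bonds broken (reactants):
    H–H: 3 × 423 = 1269
    N≡N: 1 × 965 = 965
    Σ(broken) = 2234 kJ
  Bonds formed (products):
    N–H: 6 × 403 = 2418
    Σ(formed) = 2418 kJ
  ΔH_1 = 2234 − 2418 = −184 kJ
Reaction 2:
  Bonds broken (reactants):
    Br–Br: 1 × 186 = 186
    C–C: 1 × 341 = 341
    C–H: 6 × 427 = 2562
    Σ(broken) = 3089 kJ
  Bonds formed (products):
    C–Br: 1 × 281 = 281
    C–C: 1 × 341 = 341
    C–H: 5 × 427 = 2135
    H–Br: 1 × 376 = 376
    Σ(formed) = 3133 kJ
  ΔH_2 = 3089 − 3133 = −44 kJ
ΔH_1 − ΔH_2 = −140 kJ, so reaction 1 has the more negative ΔH; |ΔH_1 − ΔH_2| = 140 kJ.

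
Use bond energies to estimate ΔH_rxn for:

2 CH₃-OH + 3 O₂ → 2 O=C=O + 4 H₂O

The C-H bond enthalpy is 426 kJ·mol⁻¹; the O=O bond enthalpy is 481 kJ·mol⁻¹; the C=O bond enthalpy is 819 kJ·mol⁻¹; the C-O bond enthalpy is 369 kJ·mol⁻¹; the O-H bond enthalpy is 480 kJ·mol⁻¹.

ΔH ≈ −1419 kJ

Bonds broken (reactants):
  C-H: 6 × 426 = 2556
  C-O: 2 × 369 = 738
  O-H: 2 × 480 = 960
  O=O: 3 × 481 = 1443
  Σ(broken) = 5697 kJ
Bonds formed (products):
  C=O: 4 × 819 = 3276
  O-H: 8 × 480 = 3840
  Σ(formed) = 7116 kJ
ΔH = Σ(broken) − Σ(formed) = 5697 − 7116 = −1419 kJ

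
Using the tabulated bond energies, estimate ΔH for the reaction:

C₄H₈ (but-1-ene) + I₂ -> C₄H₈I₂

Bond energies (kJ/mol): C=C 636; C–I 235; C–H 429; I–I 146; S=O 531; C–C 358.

ΔH ≈ −46 kJ

Bonds broken (reactants):
  C–C: 2 × 358 = 716
  C–H: 8 × 429 = 3432
  C=C: 1 × 636 = 636
  I–I: 1 × 146 = 146
  Σ(broken) = 4930 kJ
Bonds formed (products):
  C–C: 3 × 358 = 1074
  C–H: 8 × 429 = 3432
  C–I: 2 × 235 = 470
  Σ(formed) = 4976 kJ
ΔH = Σ(broken) − Σ(formed) = 4930 − 4976 = −46 kJ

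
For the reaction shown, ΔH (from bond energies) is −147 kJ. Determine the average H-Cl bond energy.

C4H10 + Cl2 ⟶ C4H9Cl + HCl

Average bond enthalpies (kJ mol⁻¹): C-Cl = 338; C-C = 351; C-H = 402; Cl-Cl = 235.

Let D be the H-Cl bond energy.
Σ(broken) = 3×351 + 10×402 + 1×235 = 5308
Σ(formed) = 3×351 + 1×338 + 9×402 + 1×D = 5009 + D
ΔH = Σ(broken) − Σ(formed) = (5308) − (5009 + D) = +299 − D
Setting this equal to −147 kJ gives D = 446 kJ/mol.

D(H-Cl) ≈ 446 kJ/mol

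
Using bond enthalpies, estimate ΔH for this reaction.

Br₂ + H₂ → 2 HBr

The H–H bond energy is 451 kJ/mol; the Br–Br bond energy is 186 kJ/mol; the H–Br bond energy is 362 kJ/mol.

ΔH ≈ −87 kJ

Bonds broken (reactants):
  Br–Br: 1 × 186 = 186
  H–H: 1 × 451 = 451
  Σ(broken) = 637 kJ
Bonds formed (products):
  H–Br: 2 × 362 = 724
  Σ(formed) = 724 kJ
ΔH = Σ(broken) − Σ(formed) = 637 − 724 = −87 kJ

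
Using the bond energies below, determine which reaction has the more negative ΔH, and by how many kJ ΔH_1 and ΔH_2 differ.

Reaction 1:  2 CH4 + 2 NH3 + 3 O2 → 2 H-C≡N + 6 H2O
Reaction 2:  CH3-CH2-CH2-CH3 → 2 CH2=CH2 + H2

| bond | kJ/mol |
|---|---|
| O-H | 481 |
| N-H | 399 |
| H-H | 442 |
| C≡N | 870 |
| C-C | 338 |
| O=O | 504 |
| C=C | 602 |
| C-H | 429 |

Reaction 1:
  Bonds broken (reactants):
    C-H: 8 × 429 = 3432
    N-H: 6 × 399 = 2394
    O=O: 3 × 504 = 1512
    Σ(broken) = 7338 kJ
  Bonds formed (products):
    C≡N: 2 × 870 = 1740
    C-H: 2 × 429 = 858
    O-H: 12 × 481 = 5772
    Σ(formed) = 8370 kJ
  ΔH_1 = 7338 − 8370 = −1032 kJ
Reaction 2:
  Bonds broken (reactants):
    C-C: 3 × 338 = 1014
    C-H: 10 × 429 = 4290
    Σ(broken) = 5304 kJ
  Bonds formed (products):
    C-H: 8 × 429 = 3432
    C=C: 2 × 602 = 1204
    H-H: 1 × 442 = 442
    Σ(formed) = 5078 kJ
  ΔH_2 = 5304 − 5078 = +226 kJ
ΔH_1 − ΔH_2 = −1258 kJ, so reaction 1 has the more negative ΔH; |ΔH_1 − ΔH_2| = 1258 kJ.

Reaction 1, by 1258 kJ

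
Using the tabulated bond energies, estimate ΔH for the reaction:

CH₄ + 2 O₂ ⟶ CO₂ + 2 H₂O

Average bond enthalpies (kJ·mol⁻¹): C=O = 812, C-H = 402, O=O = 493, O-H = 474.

ΔH ≈ −926 kJ

Bonds broken (reactants):
  C-H: 4 × 402 = 1608
  O=O: 2 × 493 = 986
  Σ(broken) = 2594 kJ
Bonds formed (products):
  C=O: 2 × 812 = 1624
  O-H: 4 × 474 = 1896
  Σ(formed) = 3520 kJ
ΔH = Σ(broken) − Σ(formed) = 2594 − 3520 = −926 kJ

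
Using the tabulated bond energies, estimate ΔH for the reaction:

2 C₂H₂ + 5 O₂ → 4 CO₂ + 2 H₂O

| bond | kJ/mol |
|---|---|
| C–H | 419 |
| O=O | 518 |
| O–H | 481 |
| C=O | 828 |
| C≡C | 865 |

ΔH ≈ −2552 kJ

Bonds broken (reactants):
  C≡C: 2 × 865 = 1730
  C–H: 4 × 419 = 1676
  O=O: 5 × 518 = 2590
  Σ(broken) = 5996 kJ
Bonds formed (products):
  C=O: 8 × 828 = 6624
  O–H: 4 × 481 = 1924
  Σ(formed) = 8548 kJ
ΔH = Σ(broken) − Σ(formed) = 5996 − 8548 = −2552 kJ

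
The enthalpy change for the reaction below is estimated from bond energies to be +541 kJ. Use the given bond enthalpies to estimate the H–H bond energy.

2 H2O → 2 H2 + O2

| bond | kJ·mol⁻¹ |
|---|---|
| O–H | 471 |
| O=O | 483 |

D(H–H) ≈ 430 kJ/mol

Let D be the H–H bond energy.
Σ(broken) = 4×471 = 1884
Σ(formed) = 2×D + 1×483 = 483 + 2D
ΔH = Σ(broken) − Σ(formed) = (1884) − (483 + 2D) = +1401 − 2D
Setting this equal to +541 kJ gives 2D = 860, so D = 430 kJ/mol.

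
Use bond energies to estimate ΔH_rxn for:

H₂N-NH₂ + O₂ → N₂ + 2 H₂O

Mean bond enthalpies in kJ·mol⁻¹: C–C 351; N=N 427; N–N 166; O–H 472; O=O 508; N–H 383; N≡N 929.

ΔH ≈ −611 kJ

Bonds broken (reactants):
  N–H: 4 × 383 = 1532
  N–N: 1 × 166 = 166
  O=O: 1 × 508 = 508
  Σ(broken) = 2206 kJ
Bonds formed (products):
  N≡N: 1 × 929 = 929
  O–H: 4 × 472 = 1888
  Σ(formed) = 2817 kJ
ΔH = Σ(broken) − Σ(formed) = 2206 − 2817 = −611 kJ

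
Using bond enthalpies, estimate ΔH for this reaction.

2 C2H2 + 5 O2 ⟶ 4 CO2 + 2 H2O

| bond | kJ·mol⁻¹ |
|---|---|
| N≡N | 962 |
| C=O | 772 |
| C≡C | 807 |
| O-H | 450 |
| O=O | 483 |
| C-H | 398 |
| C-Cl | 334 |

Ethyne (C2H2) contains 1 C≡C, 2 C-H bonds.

Bonds broken (reactants):
  C≡C: 2 × 807 = 1614
  C-H: 4 × 398 = 1592
  O=O: 5 × 483 = 2415
  Σ(broken) = 5621 kJ
Bonds formed (products):
  C=O: 8 × 772 = 6176
  O-H: 4 × 450 = 1800
  Σ(formed) = 7976 kJ
ΔH = Σ(broken) − Σ(formed) = 5621 − 7976 = −2355 kJ

ΔH ≈ −2355 kJ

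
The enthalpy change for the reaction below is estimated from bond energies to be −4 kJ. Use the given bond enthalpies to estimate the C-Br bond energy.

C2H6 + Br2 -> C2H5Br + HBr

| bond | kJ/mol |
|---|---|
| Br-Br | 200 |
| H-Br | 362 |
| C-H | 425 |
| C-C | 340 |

Let D be the C-Br bond energy.
Σ(broken) = 1×200 + 1×340 + 6×425 = 3090
Σ(formed) = 1×D + 1×340 + 5×425 + 1×362 = 2827 + D
ΔH = Σ(broken) − Σ(formed) = (3090) − (2827 + D) = +263 − D
Setting this equal to −4 kJ gives D = 267 kJ/mol.

D(C-Br) ≈ 267 kJ/mol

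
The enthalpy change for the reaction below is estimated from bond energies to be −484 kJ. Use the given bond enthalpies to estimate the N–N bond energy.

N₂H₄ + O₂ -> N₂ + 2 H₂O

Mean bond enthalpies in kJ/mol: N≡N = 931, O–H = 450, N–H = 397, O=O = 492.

D(N–N) ≈ 167 kJ/mol

Let D be the N–N bond energy.
Σ(broken) = 4×397 + 1×D + 1×492 = 2080 + D
Σ(formed) = 1×931 + 4×450 = 2731
ΔH = Σ(broken) − Σ(formed) = (2080 + D) − (2731) = −651 + D
Setting this equal to −484 kJ gives D = 167 kJ/mol.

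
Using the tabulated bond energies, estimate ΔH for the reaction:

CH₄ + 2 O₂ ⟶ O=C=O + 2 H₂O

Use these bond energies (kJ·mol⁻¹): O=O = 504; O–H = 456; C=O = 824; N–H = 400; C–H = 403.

Bonds broken (reactants):
  C–H: 4 × 403 = 1612
  O=O: 2 × 504 = 1008
  Σ(broken) = 2620 kJ
Bonds formed (products):
  C=O: 2 × 824 = 1648
  O–H: 4 × 456 = 1824
  Σ(formed) = 3472 kJ
ΔH = Σ(broken) − Σ(formed) = 2620 − 3472 = −852 kJ

ΔH ≈ −852 kJ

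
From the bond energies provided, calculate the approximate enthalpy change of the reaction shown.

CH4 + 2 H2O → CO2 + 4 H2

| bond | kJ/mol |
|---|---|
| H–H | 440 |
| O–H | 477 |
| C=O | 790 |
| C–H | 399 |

ΔH ≈ +164 kJ

Bonds broken (reactants):
  C–H: 4 × 399 = 1596
  O–H: 4 × 477 = 1908
  Σ(broken) = 3504 kJ
Bonds formed (products):
  C=O: 2 × 790 = 1580
  H–H: 4 × 440 = 1760
  Σ(formed) = 3340 kJ
ΔH = Σ(broken) − Σ(formed) = 3504 − 3340 = +164 kJ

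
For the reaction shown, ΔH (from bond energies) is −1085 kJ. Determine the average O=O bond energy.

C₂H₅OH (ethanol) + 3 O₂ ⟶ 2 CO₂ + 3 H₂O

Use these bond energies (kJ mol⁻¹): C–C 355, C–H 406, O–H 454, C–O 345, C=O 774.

D(O=O) ≈ 517 kJ/mol

Let D be the O=O bond energy.
Σ(broken) = 1×355 + 5×406 + 1×345 + 1×454 + 3×D = 3184 + 3D
Σ(formed) = 4×774 + 6×454 = 5820
ΔH = Σ(broken) − Σ(formed) = (3184 + 3D) − (5820) = −2636 + 3D
Setting this equal to −1085 kJ gives 3D = 1551, so D = 517 kJ/mol.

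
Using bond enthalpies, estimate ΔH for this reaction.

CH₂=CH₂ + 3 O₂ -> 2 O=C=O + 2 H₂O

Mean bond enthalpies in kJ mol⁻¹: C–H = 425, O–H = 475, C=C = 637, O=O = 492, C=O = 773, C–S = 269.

ΔH ≈ −1179 kJ

Bonds broken (reactants):
  C–H: 4 × 425 = 1700
  C=C: 1 × 637 = 637
  O=O: 3 × 492 = 1476
  Σ(broken) = 3813 kJ
Bonds formed (products):
  C=O: 4 × 773 = 3092
  O–H: 4 × 475 = 1900
  Σ(formed) = 4992 kJ
ΔH = Σ(broken) − Σ(formed) = 3813 − 4992 = −1179 kJ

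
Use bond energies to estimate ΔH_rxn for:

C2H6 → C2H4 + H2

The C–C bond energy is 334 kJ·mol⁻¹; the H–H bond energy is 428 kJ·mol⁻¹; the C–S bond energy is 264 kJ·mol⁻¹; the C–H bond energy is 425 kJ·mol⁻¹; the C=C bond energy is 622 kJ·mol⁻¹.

Bonds broken (reactants):
  C–C: 1 × 334 = 334
  C–H: 6 × 425 = 2550
  Σ(broken) = 2884 kJ
Bonds formed (products):
  C–H: 4 × 425 = 1700
  C=C: 1 × 622 = 622
  H–H: 1 × 428 = 428
  Σ(formed) = 2750 kJ
ΔH = Σ(broken) − Σ(formed) = 2884 − 2750 = +134 kJ

ΔH ≈ +134 kJ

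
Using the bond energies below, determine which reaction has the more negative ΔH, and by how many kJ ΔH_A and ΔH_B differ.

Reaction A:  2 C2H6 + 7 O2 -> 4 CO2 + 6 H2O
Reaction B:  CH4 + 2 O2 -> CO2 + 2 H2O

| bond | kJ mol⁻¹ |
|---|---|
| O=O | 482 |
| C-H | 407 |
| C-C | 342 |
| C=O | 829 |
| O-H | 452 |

Reaction A, by 2240 kJ

Reaction A:
  Bonds broken (reactants):
    C-C: 2 × 342 = 684
    C-H: 12 × 407 = 4884
    O=O: 7 × 482 = 3374
    Σ(broken) = 8942 kJ
  Bonds formed (products):
    C=O: 8 × 829 = 6632
    O-H: 12 × 452 = 5424
    Σ(formed) = 12056 kJ
  ΔH_A = 8942 − 12056 = −3114 kJ
Reaction B:
  Bonds broken (reactants):
    C-H: 4 × 407 = 1628
    O=O: 2 × 482 = 964
    Σ(broken) = 2592 kJ
  Bonds formed (products):
    C=O: 2 × 829 = 1658
    O-H: 4 × 452 = 1808
    Σ(formed) = 3466 kJ
  ΔH_B = 2592 − 3466 = −874 kJ
ΔH_A − ΔH_B = −2240 kJ, so reaction A has the more negative ΔH; |ΔH_A − ΔH_B| = 2240 kJ.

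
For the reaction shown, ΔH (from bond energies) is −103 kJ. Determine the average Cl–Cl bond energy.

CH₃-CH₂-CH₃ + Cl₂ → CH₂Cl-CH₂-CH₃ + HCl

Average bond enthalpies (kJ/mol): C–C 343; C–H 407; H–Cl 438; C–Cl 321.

Let D be the Cl–Cl bond energy.
Σ(broken) = 2×343 + 8×407 + 1×D = 3942 + D
Σ(formed) = 2×343 + 1×321 + 7×407 + 1×438 = 4294
ΔH = Σ(broken) − Σ(formed) = (3942 + D) − (4294) = −352 + D
Setting this equal to −103 kJ gives D = 249 kJ/mol.

D(Cl–Cl) ≈ 249 kJ/mol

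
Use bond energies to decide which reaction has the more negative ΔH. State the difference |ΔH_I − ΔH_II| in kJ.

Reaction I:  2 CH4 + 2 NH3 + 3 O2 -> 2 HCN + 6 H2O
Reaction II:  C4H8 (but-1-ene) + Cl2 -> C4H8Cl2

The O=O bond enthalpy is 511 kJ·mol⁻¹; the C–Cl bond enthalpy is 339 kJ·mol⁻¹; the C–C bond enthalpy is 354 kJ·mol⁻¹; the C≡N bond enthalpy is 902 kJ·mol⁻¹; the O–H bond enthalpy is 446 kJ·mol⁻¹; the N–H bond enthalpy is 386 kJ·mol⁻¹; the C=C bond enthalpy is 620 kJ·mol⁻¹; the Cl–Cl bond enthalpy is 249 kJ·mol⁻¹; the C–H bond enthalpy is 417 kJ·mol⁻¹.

Reaction I, by 642 kJ

Reaction I:
  Bonds broken (reactants):
    C–H: 8 × 417 = 3336
    N–H: 6 × 386 = 2316
    O=O: 3 × 511 = 1533
    Σ(broken) = 7185 kJ
  Bonds formed (products):
    C≡N: 2 × 902 = 1804
    C–H: 2 × 417 = 834
    O–H: 12 × 446 = 5352
    Σ(formed) = 7990 kJ
  ΔH_I = 7185 − 7990 = −805 kJ
Reaction II:
  Bonds broken (reactants):
    C–C: 2 × 354 = 708
    C–H: 8 × 417 = 3336
    C=C: 1 × 620 = 620
    Cl–Cl: 1 × 249 = 249
    Σ(broken) = 4913 kJ
  Bonds formed (products):
    C–C: 3 × 354 = 1062
    C–Cl: 2 × 339 = 678
    C–H: 8 × 417 = 3336
    Σ(formed) = 5076 kJ
  ΔH_II = 4913 − 5076 = −163 kJ
ΔH_I − ΔH_II = −642 kJ, so reaction I has the more negative ΔH; |ΔH_I − ΔH_II| = 642 kJ.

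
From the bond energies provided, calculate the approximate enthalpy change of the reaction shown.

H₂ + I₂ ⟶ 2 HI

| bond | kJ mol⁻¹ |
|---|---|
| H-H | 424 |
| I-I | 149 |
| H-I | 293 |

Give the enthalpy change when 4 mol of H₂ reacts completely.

ΔH = −52 kJ

Bonds broken (reactants):
  H-H: 1 × 424 = 424
  I-I: 1 × 149 = 149
  Σ(broken) = 573 kJ
Bonds formed (products):
  H-I: 2 × 293 = 586
  Σ(formed) = 586 kJ
ΔH = Σ(broken) − Σ(formed) = 573 − 586 = −13 kJ
For 4× the reaction as written: 4 × (−13) = −52 kJ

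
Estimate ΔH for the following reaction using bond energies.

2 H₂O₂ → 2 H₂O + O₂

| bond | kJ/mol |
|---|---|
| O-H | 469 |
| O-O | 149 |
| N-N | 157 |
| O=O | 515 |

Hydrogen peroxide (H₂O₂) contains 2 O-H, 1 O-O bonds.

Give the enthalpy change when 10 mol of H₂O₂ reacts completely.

ΔH = −1085 kJ

Bonds broken (reactants):
  O-H: 4 × 469 = 1876
  O-O: 2 × 149 = 298
  Σ(broken) = 2174 kJ
Bonds formed (products):
  O-H: 4 × 469 = 1876
  O=O: 1 × 515 = 515
  Σ(formed) = 2391 kJ
ΔH = Σ(broken) − Σ(formed) = 2174 − 2391 = −217 kJ
For 5× the reaction as written: 5 × (−217) = −1085 kJ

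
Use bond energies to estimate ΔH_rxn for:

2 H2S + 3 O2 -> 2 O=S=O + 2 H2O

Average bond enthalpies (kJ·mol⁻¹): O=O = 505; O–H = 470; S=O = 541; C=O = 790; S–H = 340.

Bonds broken (reactants):
  O=O: 3 × 505 = 1515
  S–H: 4 × 340 = 1360
  Σ(broken) = 2875 kJ
Bonds formed (products):
  O–H: 4 × 470 = 1880
  S=O: 4 × 541 = 2164
  Σ(formed) = 4044 kJ
ΔH = Σ(broken) − Σ(formed) = 2875 − 4044 = −1169 kJ

ΔH ≈ −1169 kJ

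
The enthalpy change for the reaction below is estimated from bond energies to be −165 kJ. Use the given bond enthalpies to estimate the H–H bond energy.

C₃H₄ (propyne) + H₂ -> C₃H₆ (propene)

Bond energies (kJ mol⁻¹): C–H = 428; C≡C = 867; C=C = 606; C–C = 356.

Let D be the H–H bond energy.
Σ(broken) = 1×867 + 1×356 + 4×428 + 1×D = 2935 + D
Σ(formed) = 1×356 + 6×428 + 1×606 = 3530
ΔH = Σ(broken) − Σ(formed) = (2935 + D) − (3530) = −595 + D
Setting this equal to −165 kJ gives D = 430 kJ/mol.

D(H–H) ≈ 430 kJ/mol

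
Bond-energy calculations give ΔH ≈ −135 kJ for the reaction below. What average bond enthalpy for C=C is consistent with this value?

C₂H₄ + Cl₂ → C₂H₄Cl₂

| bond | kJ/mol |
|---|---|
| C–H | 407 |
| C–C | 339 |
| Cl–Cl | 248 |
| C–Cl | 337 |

D(C=C) ≈ 630 kJ/mol

Let D be the C=C bond energy.
Σ(broken) = 4×407 + 1×D + 1×248 = 1876 + D
Σ(formed) = 1×339 + 2×337 + 4×407 = 2641
ΔH = Σ(broken) − Σ(formed) = (1876 + D) − (2641) = −765 + D
Setting this equal to −135 kJ gives D = 630 kJ/mol.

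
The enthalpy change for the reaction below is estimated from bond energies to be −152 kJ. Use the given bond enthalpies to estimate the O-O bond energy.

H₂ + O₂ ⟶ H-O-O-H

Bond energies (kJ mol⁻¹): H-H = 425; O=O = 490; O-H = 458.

Let D be the O-O bond energy.
Σ(broken) = 1×425 + 1×490 = 915
Σ(formed) = 2×458 + 1×D = 916 + D
ΔH = Σ(broken) − Σ(formed) = (915) − (916 + D) = −1 − D
Setting this equal to −152 kJ gives D = 151 kJ/mol.

D(O-O) ≈ 151 kJ/mol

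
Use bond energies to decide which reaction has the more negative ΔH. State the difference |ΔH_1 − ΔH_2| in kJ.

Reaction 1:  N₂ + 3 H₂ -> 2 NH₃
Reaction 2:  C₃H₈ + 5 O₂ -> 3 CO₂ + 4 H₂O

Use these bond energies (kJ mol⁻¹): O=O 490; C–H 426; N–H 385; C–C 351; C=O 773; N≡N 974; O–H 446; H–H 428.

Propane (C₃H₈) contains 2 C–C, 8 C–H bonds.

Reaction 2, by 1594 kJ

Reaction 1:
  Bonds broken (reactants):
    H–H: 3 × 428 = 1284
    N≡N: 1 × 974 = 974
    Σ(broken) = 2258 kJ
  Bonds formed (products):
    N–H: 6 × 385 = 2310
    Σ(formed) = 2310 kJ
  ΔH_1 = 2258 − 2310 = −52 kJ
Reaction 2:
  Bonds broken (reactants):
    C–C: 2 × 351 = 702
    C–H: 8 × 426 = 3408
    O=O: 5 × 490 = 2450
    Σ(broken) = 6560 kJ
  Bonds formed (products):
    C=O: 6 × 773 = 4638
    O–H: 8 × 446 = 3568
    Σ(formed) = 8206 kJ
  ΔH_2 = 6560 − 8206 = −1646 kJ
ΔH_1 − ΔH_2 = +1594 kJ, so reaction 2 has the more negative ΔH; |ΔH_1 − ΔH_2| = 1594 kJ.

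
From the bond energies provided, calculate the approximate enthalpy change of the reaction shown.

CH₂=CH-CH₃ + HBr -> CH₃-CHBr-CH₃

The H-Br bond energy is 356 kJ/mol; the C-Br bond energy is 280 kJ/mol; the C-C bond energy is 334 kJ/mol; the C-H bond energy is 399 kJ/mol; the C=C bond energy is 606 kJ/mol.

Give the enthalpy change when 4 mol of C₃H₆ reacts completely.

Bonds broken (reactants):
  C-C: 1 × 334 = 334
  C-H: 6 × 399 = 2394
  C=C: 1 × 606 = 606
  H-Br: 1 × 356 = 356
  Σ(broken) = 3690 kJ
Bonds formed (products):
  C-Br: 1 × 280 = 280
  C-C: 2 × 334 = 668
  C-H: 7 × 399 = 2793
  Σ(formed) = 3741 kJ
ΔH = Σ(broken) − Σ(formed) = 3690 − 3741 = −51 kJ
For 4× the reaction as written: 4 × (−51) = −204 kJ

ΔH = −204 kJ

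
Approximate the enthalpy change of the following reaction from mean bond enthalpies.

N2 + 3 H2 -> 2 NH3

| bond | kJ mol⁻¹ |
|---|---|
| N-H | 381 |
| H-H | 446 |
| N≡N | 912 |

ΔH ≈ −36 kJ

Bonds broken (reactants):
  H-H: 3 × 446 = 1338
  N≡N: 1 × 912 = 912
  Σ(broken) = 2250 kJ
Bonds formed (products):
  N-H: 6 × 381 = 2286
  Σ(formed) = 2286 kJ
ΔH = Σ(broken) − Σ(formed) = 2250 − 2286 = −36 kJ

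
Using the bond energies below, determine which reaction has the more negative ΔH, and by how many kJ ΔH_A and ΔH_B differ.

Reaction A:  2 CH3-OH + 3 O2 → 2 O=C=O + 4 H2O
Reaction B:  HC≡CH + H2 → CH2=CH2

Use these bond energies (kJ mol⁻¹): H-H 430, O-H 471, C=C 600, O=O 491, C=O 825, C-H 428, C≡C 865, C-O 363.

Reaction A:
  Bonds broken (reactants):
    C-H: 6 × 428 = 2568
    C-O: 2 × 363 = 726
    O-H: 2 × 471 = 942
    O=O: 3 × 491 = 1473
    Σ(broken) = 5709 kJ
  Bonds formed (products):
    C=O: 4 × 825 = 3300
    O-H: 8 × 471 = 3768
    Σ(formed) = 7068 kJ
  ΔH_A = 5709 − 7068 = −1359 kJ
Reaction B:
  Bonds broken (reactants):
    C≡C: 1 × 865 = 865
    C-H: 2 × 428 = 856
    H-H: 1 × 430 = 430
    Σ(broken) = 2151 kJ
  Bonds formed (products):
    C-H: 4 × 428 = 1712
    C=C: 1 × 600 = 600
    Σ(formed) = 2312 kJ
  ΔH_B = 2151 − 2312 = −161 kJ
ΔH_A − ΔH_B = −1198 kJ, so reaction A has the more negative ΔH; |ΔH_A − ΔH_B| = 1198 kJ.

Reaction A, by 1198 kJ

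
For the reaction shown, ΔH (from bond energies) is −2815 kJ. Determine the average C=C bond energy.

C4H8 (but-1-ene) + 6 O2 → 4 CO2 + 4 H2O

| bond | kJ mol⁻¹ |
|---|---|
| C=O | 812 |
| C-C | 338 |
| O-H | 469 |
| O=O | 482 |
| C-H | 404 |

D(C=C) ≈ 633 kJ/mol

Let D be the C=C bond energy.
Σ(broken) = 2×338 + 8×404 + 1×D + 6×482 = 6800 + D
Σ(formed) = 8×812 + 8×469 = 10248
ΔH = Σ(broken) − Σ(formed) = (6800 + D) − (10248) = −3448 + D
Setting this equal to −2815 kJ gives D = 633 kJ/mol.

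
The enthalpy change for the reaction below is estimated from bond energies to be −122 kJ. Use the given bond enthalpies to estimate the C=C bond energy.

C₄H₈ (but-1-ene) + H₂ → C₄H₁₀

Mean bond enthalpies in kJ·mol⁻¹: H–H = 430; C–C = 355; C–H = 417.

Let D be the C=C bond energy.
Σ(broken) = 2×355 + 8×417 + 1×D + 1×430 = 4476 + D
Σ(formed) = 3×355 + 10×417 = 5235
ΔH = Σ(broken) − Σ(formed) = (4476 + D) − (5235) = −759 + D
Setting this equal to −122 kJ gives D = 637 kJ/mol.

D(C=C) ≈ 637 kJ/mol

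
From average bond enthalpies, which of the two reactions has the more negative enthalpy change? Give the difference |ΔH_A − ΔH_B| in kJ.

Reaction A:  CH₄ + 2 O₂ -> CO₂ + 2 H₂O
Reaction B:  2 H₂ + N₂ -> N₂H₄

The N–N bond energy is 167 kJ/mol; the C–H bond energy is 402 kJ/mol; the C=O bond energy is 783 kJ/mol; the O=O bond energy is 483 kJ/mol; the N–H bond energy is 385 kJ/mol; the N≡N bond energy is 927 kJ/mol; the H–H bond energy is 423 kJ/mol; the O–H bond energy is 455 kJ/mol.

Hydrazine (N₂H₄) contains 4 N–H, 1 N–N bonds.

Reaction A, by 878 kJ

Reaction A:
  Bonds broken (reactants):
    C–H: 4 × 402 = 1608
    O=O: 2 × 483 = 966
    Σ(broken) = 2574 kJ
  Bonds formed (products):
    C=O: 2 × 783 = 1566
    O–H: 4 × 455 = 1820
    Σ(formed) = 3386 kJ
  ΔH_A = 2574 − 3386 = −812 kJ
Reaction B:
  Bonds broken (reactants):
    H–H: 2 × 423 = 846
    N≡N: 1 × 927 = 927
    Σ(broken) = 1773 kJ
  Bonds formed (products):
    N–H: 4 × 385 = 1540
    N–N: 1 × 167 = 167
    Σ(formed) = 1707 kJ
  ΔH_B = 1773 − 1707 = +66 kJ
ΔH_A − ΔH_B = −878 kJ, so reaction A has the more negative ΔH; |ΔH_A − ΔH_B| = 878 kJ.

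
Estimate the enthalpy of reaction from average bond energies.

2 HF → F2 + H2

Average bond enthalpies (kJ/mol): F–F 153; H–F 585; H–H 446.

Bonds broken (reactants):
  H–F: 2 × 585 = 1170
  Σ(broken) = 1170 kJ
Bonds formed (products):
  F–F: 1 × 153 = 153
  H–H: 1 × 446 = 446
  Σ(formed) = 599 kJ
ΔH = Σ(broken) − Σ(formed) = 1170 − 599 = +571 kJ

ΔH ≈ +571 kJ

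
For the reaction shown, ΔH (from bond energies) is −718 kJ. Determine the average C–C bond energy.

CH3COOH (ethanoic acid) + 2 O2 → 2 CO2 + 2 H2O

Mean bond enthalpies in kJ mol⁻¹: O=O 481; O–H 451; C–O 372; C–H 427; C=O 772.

Let D be the C–C bond energy.
Σ(broken) = 1×D + 3×427 + 1×372 + 1×772 + 1×451 + 2×481 = 3838 + D
Σ(formed) = 4×772 + 4×451 = 4892
ΔH = Σ(broken) − Σ(formed) = (3838 + D) − (4892) = −1054 + D
Setting this equal to −718 kJ gives D = 336 kJ/mol.

D(C–C) ≈ 336 kJ/mol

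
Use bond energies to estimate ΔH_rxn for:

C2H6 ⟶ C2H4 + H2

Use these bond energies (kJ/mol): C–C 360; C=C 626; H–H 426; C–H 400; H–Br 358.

Bonds broken (reactants):
  C–C: 1 × 360 = 360
  C–H: 6 × 400 = 2400
  Σ(broken) = 2760 kJ
Bonds formed (products):
  C–H: 4 × 400 = 1600
  C=C: 1 × 626 = 626
  H–H: 1 × 426 = 426
  Σ(formed) = 2652 kJ
ΔH = Σ(broken) − Σ(formed) = 2760 − 2652 = +108 kJ

ΔH ≈ +108 kJ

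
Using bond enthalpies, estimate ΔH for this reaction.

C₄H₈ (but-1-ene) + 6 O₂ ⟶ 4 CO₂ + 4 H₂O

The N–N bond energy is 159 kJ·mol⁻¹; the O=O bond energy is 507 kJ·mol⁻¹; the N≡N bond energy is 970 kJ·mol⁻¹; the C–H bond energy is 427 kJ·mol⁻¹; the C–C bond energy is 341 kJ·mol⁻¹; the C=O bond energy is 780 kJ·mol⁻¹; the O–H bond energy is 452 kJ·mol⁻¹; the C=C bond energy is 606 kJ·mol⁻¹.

Bonds broken (reactants):
  C–C: 2 × 341 = 682
  C–H: 8 × 427 = 3416
  C=C: 1 × 606 = 606
  O=O: 6 × 507 = 3042
  Σ(broken) = 7746 kJ
Bonds formed (products):
  C=O: 8 × 780 = 6240
  O–H: 8 × 452 = 3616
  Σ(formed) = 9856 kJ
ΔH = Σ(broken) − Σ(formed) = 7746 − 9856 = −2110 kJ

ΔH ≈ −2110 kJ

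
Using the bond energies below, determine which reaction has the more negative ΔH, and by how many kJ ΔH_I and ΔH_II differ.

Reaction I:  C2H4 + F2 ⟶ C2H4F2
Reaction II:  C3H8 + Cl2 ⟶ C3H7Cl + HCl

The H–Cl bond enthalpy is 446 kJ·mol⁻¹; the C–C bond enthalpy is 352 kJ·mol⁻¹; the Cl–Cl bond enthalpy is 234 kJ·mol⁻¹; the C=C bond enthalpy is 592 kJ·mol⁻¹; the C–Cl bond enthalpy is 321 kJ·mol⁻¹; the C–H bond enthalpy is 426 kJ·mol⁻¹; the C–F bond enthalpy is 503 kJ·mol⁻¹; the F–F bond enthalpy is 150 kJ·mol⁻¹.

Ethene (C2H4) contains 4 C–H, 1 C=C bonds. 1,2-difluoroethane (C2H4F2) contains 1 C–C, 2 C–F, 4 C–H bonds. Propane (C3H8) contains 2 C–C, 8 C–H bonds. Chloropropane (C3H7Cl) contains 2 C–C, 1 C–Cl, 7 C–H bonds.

Reaction I:
  Bonds broken (reactants):
    C–H: 4 × 426 = 1704
    C=C: 1 × 592 = 592
    F–F: 1 × 150 = 150
    Σ(broken) = 2446 kJ
  Bonds formed (products):
    C–C: 1 × 352 = 352
    C–F: 2 × 503 = 1006
    C–H: 4 × 426 = 1704
    Σ(formed) = 3062 kJ
  ΔH_I = 2446 − 3062 = −616 kJ
Reaction II:
  Bonds broken (reactants):
    C–C: 2 × 352 = 704
    C–H: 8 × 426 = 3408
    Cl–Cl: 1 × 234 = 234
    Σ(broken) = 4346 kJ
  Bonds formed (products):
    C–C: 2 × 352 = 704
    C–Cl: 1 × 321 = 321
    C–H: 7 × 426 = 2982
    H–Cl: 1 × 446 = 446
    Σ(formed) = 4453 kJ
  ΔH_II = 4346 − 4453 = −107 kJ
ΔH_I − ΔH_II = −509 kJ, so reaction I has the more negative ΔH; |ΔH_I − ΔH_II| = 509 kJ.

Reaction I, by 509 kJ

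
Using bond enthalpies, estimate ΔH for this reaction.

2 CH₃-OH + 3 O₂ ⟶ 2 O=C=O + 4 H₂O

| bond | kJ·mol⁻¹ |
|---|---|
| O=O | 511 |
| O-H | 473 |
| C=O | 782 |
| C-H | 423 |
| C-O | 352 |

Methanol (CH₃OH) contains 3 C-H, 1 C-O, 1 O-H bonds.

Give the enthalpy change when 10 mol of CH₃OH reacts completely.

ΔH = −5955 kJ

Bonds broken (reactants):
  C-H: 6 × 423 = 2538
  C-O: 2 × 352 = 704
  O-H: 2 × 473 = 946
  O=O: 3 × 511 = 1533
  Σ(broken) = 5721 kJ
Bonds formed (products):
  C=O: 4 × 782 = 3128
  O-H: 8 × 473 = 3784
  Σ(formed) = 6912 kJ
ΔH = Σ(broken) − Σ(formed) = 5721 − 6912 = −1191 kJ
For 5× the reaction as written: 5 × (−1191) = −5955 kJ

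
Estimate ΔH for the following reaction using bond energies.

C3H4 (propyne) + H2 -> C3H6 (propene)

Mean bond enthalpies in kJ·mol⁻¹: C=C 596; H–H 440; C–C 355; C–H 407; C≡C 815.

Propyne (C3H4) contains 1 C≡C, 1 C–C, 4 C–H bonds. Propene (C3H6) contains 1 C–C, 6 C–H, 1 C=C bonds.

ΔH ≈ −155 kJ

Bonds broken (reactants):
  C≡C: 1 × 815 = 815
  C–C: 1 × 355 = 355
  C–H: 4 × 407 = 1628
  H–H: 1 × 440 = 440
  Σ(broken) = 3238 kJ
Bonds formed (products):
  C–C: 1 × 355 = 355
  C–H: 6 × 407 = 2442
  C=C: 1 × 596 = 596
  Σ(formed) = 3393 kJ
ΔH = Σ(broken) − Σ(formed) = 3238 − 3393 = −155 kJ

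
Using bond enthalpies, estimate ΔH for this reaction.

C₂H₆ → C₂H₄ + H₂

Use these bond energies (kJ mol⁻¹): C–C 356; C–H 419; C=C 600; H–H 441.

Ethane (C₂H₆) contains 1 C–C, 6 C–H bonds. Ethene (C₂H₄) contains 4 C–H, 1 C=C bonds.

Bonds broken (reactants):
  C–C: 1 × 356 = 356
  C–H: 6 × 419 = 2514
  Σ(broken) = 2870 kJ
Bonds formed (products):
  C–H: 4 × 419 = 1676
  C=C: 1 × 600 = 600
  H–H: 1 × 441 = 441
  Σ(formed) = 2717 kJ
ΔH = Σ(broken) − Σ(formed) = 2870 − 2717 = +153 kJ

ΔH ≈ +153 kJ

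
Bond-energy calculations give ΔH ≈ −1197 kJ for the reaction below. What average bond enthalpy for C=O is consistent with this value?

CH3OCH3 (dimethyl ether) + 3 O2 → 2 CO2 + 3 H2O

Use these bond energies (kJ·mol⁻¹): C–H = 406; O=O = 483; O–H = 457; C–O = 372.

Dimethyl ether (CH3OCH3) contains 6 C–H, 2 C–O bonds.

Let D be the C=O bond energy.
Σ(broken) = 6×406 + 2×372 + 3×483 = 4629
Σ(formed) = 4×D + 6×457 = 2742 + 4D
ΔH = Σ(broken) − Σ(formed) = (4629) − (2742 + 4D) = +1887 − 4D
Setting this equal to −1197 kJ gives 4D = 3084, so D = 771 kJ/mol.

D(C=O) ≈ 771 kJ/mol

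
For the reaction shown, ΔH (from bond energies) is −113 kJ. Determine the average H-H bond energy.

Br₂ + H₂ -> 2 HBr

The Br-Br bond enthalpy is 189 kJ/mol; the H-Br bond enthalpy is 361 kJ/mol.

D(H-H) ≈ 420 kJ/mol

Let D be the H-H bond energy.
Σ(broken) = 1×189 + 1×D = 189 + D
Σ(formed) = 2×361 = 722
ΔH = Σ(broken) − Σ(formed) = (189 + D) − (722) = −533 + D
Setting this equal to −113 kJ gives D = 420 kJ/mol.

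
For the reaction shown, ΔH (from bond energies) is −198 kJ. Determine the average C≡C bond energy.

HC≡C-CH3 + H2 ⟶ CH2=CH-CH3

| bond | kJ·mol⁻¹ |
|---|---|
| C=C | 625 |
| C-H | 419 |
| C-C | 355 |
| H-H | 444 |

Let D be the C≡C bond energy.
Σ(broken) = 1×D + 1×355 + 4×419 + 1×444 = 2475 + D
Σ(formed) = 1×355 + 6×419 + 1×625 = 3494
ΔH = Σ(broken) − Σ(formed) = (2475 + D) − (3494) = −1019 + D
Setting this equal to −198 kJ gives D = 821 kJ/mol.

D(C≡C) ≈ 821 kJ/mol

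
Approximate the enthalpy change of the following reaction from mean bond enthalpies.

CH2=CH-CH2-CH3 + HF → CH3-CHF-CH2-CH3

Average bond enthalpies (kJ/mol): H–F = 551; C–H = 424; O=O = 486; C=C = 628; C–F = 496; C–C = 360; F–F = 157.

Bonds broken (reactants):
  C–C: 2 × 360 = 720
  C–H: 8 × 424 = 3392
  C=C: 1 × 628 = 628
  H–F: 1 × 551 = 551
  Σ(broken) = 5291 kJ
Bonds formed (products):
  C–C: 3 × 360 = 1080
  C–F: 1 × 496 = 496
  C–H: 9 × 424 = 3816
  Σ(formed) = 5392 kJ
ΔH = Σ(broken) − Σ(formed) = 5291 − 5392 = −101 kJ

ΔH ≈ −101 kJ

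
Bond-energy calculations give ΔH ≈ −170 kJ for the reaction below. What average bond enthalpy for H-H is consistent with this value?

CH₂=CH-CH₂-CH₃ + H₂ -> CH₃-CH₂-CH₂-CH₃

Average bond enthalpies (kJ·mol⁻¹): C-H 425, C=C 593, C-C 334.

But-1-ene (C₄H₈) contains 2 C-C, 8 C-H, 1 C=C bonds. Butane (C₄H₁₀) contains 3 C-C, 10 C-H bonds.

Let D be the H-H bond energy.
Σ(broken) = 2×334 + 8×425 + 1×593 + 1×D = 4661 + D
Σ(formed) = 3×334 + 10×425 = 5252
ΔH = Σ(broken) − Σ(formed) = (4661 + D) − (5252) = −591 + D
Setting this equal to −170 kJ gives D = 421 kJ/mol.

D(H-H) ≈ 421 kJ/mol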